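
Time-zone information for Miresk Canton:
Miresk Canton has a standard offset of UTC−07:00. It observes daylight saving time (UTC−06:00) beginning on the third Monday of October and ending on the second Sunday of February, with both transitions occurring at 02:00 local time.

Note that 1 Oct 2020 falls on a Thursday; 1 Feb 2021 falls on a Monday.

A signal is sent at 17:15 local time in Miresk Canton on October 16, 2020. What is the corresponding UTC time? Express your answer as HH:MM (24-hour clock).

00:15

1 October 2020 is a Thursday, so the first Monday is October 5 and the third is October 19.
1 February 2021 is a Monday, so the first Sunday is February 7 and the second is February 14.
Daylight saving runs 19 October 2020 – 14 February 2021; October 16, 2020 is outside that window, so Miresk Canton is on standard time at UTC−07:00.
17:15 local + 7h = 00:15 UTC (rolling into the next day, 17 October 2020).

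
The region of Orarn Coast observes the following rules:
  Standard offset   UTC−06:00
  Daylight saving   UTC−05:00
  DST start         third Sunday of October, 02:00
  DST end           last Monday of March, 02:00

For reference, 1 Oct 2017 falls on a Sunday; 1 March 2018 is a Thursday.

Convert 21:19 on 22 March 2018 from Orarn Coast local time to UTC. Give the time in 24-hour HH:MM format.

1 October 2017 is a Sunday, so the first Sunday is October 1 and the third is October 15.
1 March 2018 is a Thursday, so Mondays fall on 5, 12, 19, 26; the last is March 26.
22 March 2018 lies within the daylight-saving period (15 October 2017 – 26 March 2018), so Orarn Coast is on daylight time, UTC−05:00.
21:19 local + 5h = 02:19 UTC (rolling into the next day, 23 March 2018).

02:19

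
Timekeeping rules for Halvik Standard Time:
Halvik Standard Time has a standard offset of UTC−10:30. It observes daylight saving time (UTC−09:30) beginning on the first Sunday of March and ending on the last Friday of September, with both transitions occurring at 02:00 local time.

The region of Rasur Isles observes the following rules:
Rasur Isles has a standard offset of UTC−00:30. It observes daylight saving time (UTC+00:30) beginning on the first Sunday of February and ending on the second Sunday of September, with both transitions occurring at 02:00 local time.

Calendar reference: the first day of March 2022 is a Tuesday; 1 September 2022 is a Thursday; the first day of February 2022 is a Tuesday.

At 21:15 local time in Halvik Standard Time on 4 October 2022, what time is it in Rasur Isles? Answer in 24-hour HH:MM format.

1 March 2022 is a Tuesday, so the first Sunday is March 6.
1 September 2022 is a Thursday, so Fridays fall on 2, 9, 16, 23, 30; the last is September 30.
4 October 2022 does not fall between 6 March and 30 September, so daylight saving is not in effect and Halvik Standard Time is at UTC−10:30.
21:15 Halvik Standard Time + 10h30m = 07:45 UTC (rolling into the next day, 5 October 2022).
1 February 2022 is a Tuesday, so the first Sunday is February 6.
1 September 2022 is a Thursday, so the first Sunday is September 4 and the second is September 11.
At the standard offset (UTC−00:30), 07:45 UTC − 0h30m = 07:15 Rasur Isles standard time.
The standard-time date in Rasur Isles, 5 October 2022, does not fall between 6 February and 11 September, so daylight saving is not in effect and Rasur Isles is at UTC−00:30.
07:45 UTC − 0h30m = 07:15 Rasur Isles.

07:15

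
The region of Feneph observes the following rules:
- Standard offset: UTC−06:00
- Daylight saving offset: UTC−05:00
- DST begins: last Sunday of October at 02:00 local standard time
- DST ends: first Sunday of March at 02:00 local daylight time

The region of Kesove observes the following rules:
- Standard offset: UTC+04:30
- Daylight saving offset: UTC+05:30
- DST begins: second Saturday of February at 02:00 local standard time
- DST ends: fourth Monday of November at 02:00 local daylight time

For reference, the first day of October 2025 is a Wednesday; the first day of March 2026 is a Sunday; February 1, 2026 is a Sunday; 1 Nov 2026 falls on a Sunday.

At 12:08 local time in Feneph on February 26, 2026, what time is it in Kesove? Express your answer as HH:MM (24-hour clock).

1 October 2025 is a Wednesday, so Sundays fall on 5, 12, 19, 26; the last is October 26.
1 March 2026 is a Sunday, so the first Sunday is March 1.
February 26, 2026 falls between 26 October 2025 and 1 March 2026, so daylight saving is in effect and Feneph is at UTC−05:00.
12:08 Feneph + 5h = 17:08 UTC.
1 February 2026 is a Sunday, so the first Saturday is February 7 and the second is February 14.
1 November 2026 is a Sunday, so the first Monday is November 2 and the fourth is November 23.
At the standard offset (UTC+04:30), 17:08 UTC + 4h30m = 21:38 Kesove standard time.
The standard-time date in Kesove, February 26, 2026, lies within the daylight-saving period (14 February – 23 November), so Kesove is on daylight time, UTC+05:30.
17:08 UTC + 5h30m = 22:38 Kesove.

22:38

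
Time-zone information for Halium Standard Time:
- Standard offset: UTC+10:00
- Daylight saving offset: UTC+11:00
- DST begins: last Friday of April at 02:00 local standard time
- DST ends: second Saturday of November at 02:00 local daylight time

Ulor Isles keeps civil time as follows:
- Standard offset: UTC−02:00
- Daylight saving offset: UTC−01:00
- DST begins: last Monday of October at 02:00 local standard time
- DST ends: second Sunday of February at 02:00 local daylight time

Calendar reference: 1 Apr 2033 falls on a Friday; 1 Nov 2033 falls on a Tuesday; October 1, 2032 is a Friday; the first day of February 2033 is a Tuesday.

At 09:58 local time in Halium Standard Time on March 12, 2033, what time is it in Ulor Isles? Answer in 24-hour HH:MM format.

21:58

1 April 2033 is a Friday, so Fridays fall on 1, 8, 15, 22, 29; the last is April 29.
1 November 2033 is a Tuesday, so the first Saturday is November 5 and the second is November 12.
March 12, 2033 is outside the daylight-saving period (29 April – 12 November), so Halium Standard Time is on standard time, UTC+10:00.
09:58 Halium Standard Time − 10h = 23:58 UTC (rolling into the previous day, 11 March 2033).
1 October 2032 is a Friday, so Mondays fall on 4, 11, 18, 25; the last is October 25.
1 February 2033 is a Tuesday, so the first Sunday is February 6 and the second is February 13.
At the standard offset (UTC−02:00), 23:58 UTC − 2h = 21:58 Ulor Isles standard time.
Daylight saving runs 25 October 2032 – 13 February 2033; the standard-time date in Ulor Isles, March 11, 2033, is outside that window, so Ulor Isles is on standard time at UTC−02:00.
23:58 UTC − 2h = 21:58 Ulor Isles.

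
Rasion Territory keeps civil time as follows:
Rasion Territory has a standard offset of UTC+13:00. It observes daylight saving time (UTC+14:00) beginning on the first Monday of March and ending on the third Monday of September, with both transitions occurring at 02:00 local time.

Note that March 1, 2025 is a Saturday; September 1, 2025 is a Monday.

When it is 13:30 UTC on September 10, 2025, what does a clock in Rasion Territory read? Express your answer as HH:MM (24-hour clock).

1 March 2025 is a Saturday, so the first Monday is March 3.
1 September 2025 is a Monday, so the first Monday is September 1 and the third is September 15.
At the standard offset (UTC+13:00), 13:30 UTC + 13h = 02:30 Rasion Territory standard time (rolling into the next day, 11 September 2025).
Daylight saving runs 3 March – 15 September; the standard-time date in Rasion Territory, September 11, 2025, is inside that window, so Rasion Territory is at UTC+14:00.
13:30 UTC + 14h = 03:30 local (rolling into the next day, 11 September 2025).

03:30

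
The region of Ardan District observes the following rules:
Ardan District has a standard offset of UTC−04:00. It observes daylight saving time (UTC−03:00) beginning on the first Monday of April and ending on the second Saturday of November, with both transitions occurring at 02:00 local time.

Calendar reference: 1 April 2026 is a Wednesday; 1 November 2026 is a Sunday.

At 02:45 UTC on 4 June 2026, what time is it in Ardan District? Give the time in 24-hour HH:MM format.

23:45

1 April 2026 is a Wednesday, so the first Monday is April 6.
1 November 2026 is a Sunday, so the first Saturday is November 7 and the second is November 14.
At the standard offset (UTC−04:00), 02:45 UTC − 4h = 22:45 Ardan District standard time (rolling into the previous day, 3 June 2026).
Daylight saving runs 6 April – 14 November; the standard-time date in Ardan District, 3 June 2026, is inside that window, so Ardan District is at UTC−03:00.
02:45 UTC − 3h = 23:45 local (rolling into the previous day, 3 June 2026).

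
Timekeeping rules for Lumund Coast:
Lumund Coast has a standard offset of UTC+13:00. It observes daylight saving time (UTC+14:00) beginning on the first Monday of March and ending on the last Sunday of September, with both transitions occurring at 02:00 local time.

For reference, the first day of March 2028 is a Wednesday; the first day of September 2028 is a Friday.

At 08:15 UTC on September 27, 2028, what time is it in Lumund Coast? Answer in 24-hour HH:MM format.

1 March 2028 is a Wednesday, so the first Monday is March 6.
1 September 2028 is a Friday, so Sundays fall on 3, 10, 17, 24; the last is September 24.
At the standard offset (UTC+13:00), 08:15 UTC + 13h = 21:15 Lumund Coast standard time.
Daylight saving runs 6 March – 24 September; the standard-time date in Lumund Coast, September 27, 2028, is outside that window, so Lumund Coast is on standard time at UTC+13:00.
08:15 UTC + 13h = 21:15 local.

21:15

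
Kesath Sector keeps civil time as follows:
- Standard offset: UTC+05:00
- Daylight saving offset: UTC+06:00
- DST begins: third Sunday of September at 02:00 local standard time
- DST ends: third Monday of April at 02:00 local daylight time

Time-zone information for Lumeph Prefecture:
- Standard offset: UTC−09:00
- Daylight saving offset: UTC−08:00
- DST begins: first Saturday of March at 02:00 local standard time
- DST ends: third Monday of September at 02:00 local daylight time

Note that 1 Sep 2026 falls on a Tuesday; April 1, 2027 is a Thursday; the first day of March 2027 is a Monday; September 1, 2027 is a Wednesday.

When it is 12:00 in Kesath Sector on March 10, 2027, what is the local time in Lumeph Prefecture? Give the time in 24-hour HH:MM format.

1 September 2026 is a Tuesday, so the first Sunday is September 6 and the third is September 20.
1 April 2027 is a Thursday, so the first Monday is April 5 and the third is April 19.
Daylight saving runs 20 September 2026 – 19 April 2027; March 10, 2027 is inside that window, so Kesath Sector is at UTC+06:00.
12:00 Kesath Sector − 6h = 06:00 UTC.
1 March 2027 is a Monday, so the first Saturday is March 6.
1 September 2027 is a Wednesday, so the first Monday is September 6 and the third is September 20.
At the standard offset (UTC−09:00), 06:00 UTC − 9h = 21:00 Lumeph Prefecture standard time (rolling into the previous day, 9 March 2027).
Daylight saving runs 6 March – 20 September; the standard-time date in Lumeph Prefecture, March 9, 2027, is inside that window, so Lumeph Prefecture is at UTC−08:00.
06:00 UTC − 8h = 22:00 Lumeph Prefecture (rolling into the previous day, 9 March 2027).

22:00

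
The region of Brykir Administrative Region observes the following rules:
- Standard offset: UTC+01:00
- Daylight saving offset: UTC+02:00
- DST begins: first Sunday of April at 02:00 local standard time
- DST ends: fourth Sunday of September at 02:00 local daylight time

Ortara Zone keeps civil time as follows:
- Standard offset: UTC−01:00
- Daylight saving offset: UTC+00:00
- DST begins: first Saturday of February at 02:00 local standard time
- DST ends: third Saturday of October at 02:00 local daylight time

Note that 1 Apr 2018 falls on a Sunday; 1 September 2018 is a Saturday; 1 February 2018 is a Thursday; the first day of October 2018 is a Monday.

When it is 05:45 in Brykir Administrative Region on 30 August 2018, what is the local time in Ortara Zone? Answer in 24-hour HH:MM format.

03:45

1 April 2018 is a Sunday, so the first Sunday is April 1.
1 September 2018 is a Saturday, so the first Sunday is September 2 and the fourth is September 23.
30 August 2018 falls between 1 April and 23 September, so daylight saving is in effect and Brykir Administrative Region is at UTC+02:00.
05:45 Brykir Administrative Region − 2h = 03:45 UTC.
1 February 2018 is a Thursday, so the first Saturday is February 3.
1 October 2018 is a Monday, so the first Saturday is October 6 and the third is October 20.
At the standard offset (UTC−01:00), 03:45 UTC − 1h = 02:45 Ortara Zone standard time.
The standard-time date in Ortara Zone, 30 August 2018, lies within the daylight-saving period (3 February – 20 October), so Ortara Zone is on daylight time, UTC+00:00.
03:45 UTC + 0h = 03:45 Ortara Zone.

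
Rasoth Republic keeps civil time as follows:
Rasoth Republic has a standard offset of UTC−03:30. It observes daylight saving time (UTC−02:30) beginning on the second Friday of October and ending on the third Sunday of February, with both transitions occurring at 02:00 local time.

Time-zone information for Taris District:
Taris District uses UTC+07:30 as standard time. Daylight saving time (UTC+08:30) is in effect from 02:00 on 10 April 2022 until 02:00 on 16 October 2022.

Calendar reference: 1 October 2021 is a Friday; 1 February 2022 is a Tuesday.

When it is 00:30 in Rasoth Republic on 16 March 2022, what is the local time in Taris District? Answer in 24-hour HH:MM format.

11:30

1 October 2021 is a Friday, so the first Friday is October 1 and the second is October 8.
1 February 2022 is a Tuesday, so the first Sunday is February 6 and the third is February 20.
Daylight saving runs 8 October 2021 – 20 February 2022; 16 March 2022 is outside that window, so Rasoth Republic is on standard time at UTC−03:30.
00:30 Rasoth Republic + 3h30m = 04:00 UTC.
At the standard offset (UTC+07:30), 04:00 UTC + 7h30m = 11:30 Taris District standard time.
The standard-time date in Taris District, 16 March 2022, does not fall between 10 April and 16 October, so daylight saving is not in effect and Taris District is at UTC+07:30.
04:00 UTC + 7h30m = 11:30 Taris District.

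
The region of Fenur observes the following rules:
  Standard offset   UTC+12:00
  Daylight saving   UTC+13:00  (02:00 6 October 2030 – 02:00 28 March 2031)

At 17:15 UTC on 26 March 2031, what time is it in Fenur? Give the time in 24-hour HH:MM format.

06:15

At the standard offset (UTC+12:00), 17:15 UTC + 12h = 05:15 Fenur standard time (rolling into the next day, 27 March 2031).
The standard-time date in Fenur, 27 March 2031, falls between 6 October 2030 and 28 March 2031, so daylight saving is in effect and Fenur is at UTC+13:00.
17:15 UTC + 13h = 06:15 local (rolling into the next day, 27 March 2031).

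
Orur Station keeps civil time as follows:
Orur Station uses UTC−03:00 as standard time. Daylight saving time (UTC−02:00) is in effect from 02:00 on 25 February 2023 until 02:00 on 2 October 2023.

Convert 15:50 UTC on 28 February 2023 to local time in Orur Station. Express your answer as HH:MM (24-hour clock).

At the standard offset (UTC−03:00), 15:50 UTC − 3h = 12:50 Orur Station standard time.
The standard-time date in Orur Station, 28 February 2023, falls between 25 February and 2 October, so daylight saving is in effect and Orur Station is at UTC−02:00.
15:50 UTC − 2h = 13:50 local.

13:50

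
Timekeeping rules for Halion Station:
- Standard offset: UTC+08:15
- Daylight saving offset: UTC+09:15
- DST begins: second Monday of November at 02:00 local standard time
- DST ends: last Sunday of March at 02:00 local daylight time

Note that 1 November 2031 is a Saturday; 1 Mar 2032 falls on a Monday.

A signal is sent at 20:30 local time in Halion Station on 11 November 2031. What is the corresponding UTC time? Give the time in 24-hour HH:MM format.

1 November 2031 is a Saturday, so the first Monday is November 3 and the second is November 10.
1 March 2032 is a Monday, so Sundays fall on 7, 14, 21, 28; the last is March 28.
11 November 2031 lies within the daylight-saving period (10 November 2031 – 28 March 2032), so Halion Station is on daylight time, UTC+09:15.
20:30 local − 9h15m = 11:15 UTC.

11:15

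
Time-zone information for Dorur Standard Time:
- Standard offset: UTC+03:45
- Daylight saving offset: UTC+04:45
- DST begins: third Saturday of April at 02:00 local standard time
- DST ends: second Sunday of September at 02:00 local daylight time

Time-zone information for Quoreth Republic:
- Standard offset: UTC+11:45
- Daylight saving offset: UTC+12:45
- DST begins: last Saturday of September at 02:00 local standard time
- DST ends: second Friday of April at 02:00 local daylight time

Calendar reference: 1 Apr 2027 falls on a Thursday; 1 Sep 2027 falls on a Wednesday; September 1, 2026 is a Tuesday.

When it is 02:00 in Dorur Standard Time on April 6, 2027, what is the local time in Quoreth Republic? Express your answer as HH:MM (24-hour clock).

1 April 2027 is a Thursday, so the first Saturday is April 3 and the third is April 17.
1 September 2027 is a Wednesday, so the first Sunday is September 5 and the second is September 12.
Daylight saving runs 17 April – 12 September; April 6, 2027 is outside that window, so Dorur Standard Time is on standard time at UTC+03:45.
02:00 Dorur Standard Time − 3h45m = 22:15 UTC (rolling into the previous day, 5 April 2027).
1 September 2026 is a Tuesday, so Saturdays fall on 5, 12, 19, 26; the last is September 26.
1 April 2027 is a Thursday, so the first Friday is April 2 and the second is April 9.
At the standard offset (UTC+11:45), 22:15 UTC + 11h45m = 10:00 Quoreth Republic standard time (rolling into the next day, 6 April 2027).
The standard-time date in Quoreth Republic, April 6, 2027, falls between 26 September 2026 and 9 April 2027, so daylight saving is in effect and Quoreth Republic is at UTC+12:45.
22:15 UTC + 12h45m = 11:00 Quoreth Republic (rolling into the next day, 6 April 2027).

11:00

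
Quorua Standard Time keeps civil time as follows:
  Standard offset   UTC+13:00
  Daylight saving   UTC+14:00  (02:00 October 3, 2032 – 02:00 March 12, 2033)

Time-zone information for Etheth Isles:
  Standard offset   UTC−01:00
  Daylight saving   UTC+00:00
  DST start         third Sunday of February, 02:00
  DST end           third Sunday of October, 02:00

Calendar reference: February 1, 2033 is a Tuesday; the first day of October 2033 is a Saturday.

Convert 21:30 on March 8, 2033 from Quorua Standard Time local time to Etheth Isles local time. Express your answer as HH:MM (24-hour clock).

07:30

March 8, 2033 lies within the daylight-saving period (3 October 2032 – 12 March 2033), so Quorua Standard Time is on daylight time, UTC+14:00.
21:30 Quorua Standard Time − 14h = 07:30 UTC.
1 February 2033 is a Tuesday, so the first Sunday is February 6 and the third is February 20.
1 October 2033 is a Saturday, so the first Sunday is October 2 and the third is October 16.
At the standard offset (UTC−01:00), 07:30 UTC − 1h = 06:30 Etheth Isles standard time.
Daylight saving runs 20 February – 16 October; the standard-time date in Etheth Isles, March 8, 2033, is inside that window, so Etheth Isles is at UTC+00:00.
07:30 UTC + 0h = 07:30 Etheth Isles.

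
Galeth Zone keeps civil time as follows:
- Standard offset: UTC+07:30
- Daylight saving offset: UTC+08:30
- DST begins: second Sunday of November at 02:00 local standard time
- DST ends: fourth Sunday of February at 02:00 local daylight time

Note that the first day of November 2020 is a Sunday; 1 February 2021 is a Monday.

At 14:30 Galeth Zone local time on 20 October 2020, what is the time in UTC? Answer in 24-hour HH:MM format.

1 November 2020 is a Sunday, so the first Sunday is November 1 and the second is November 8.
1 February 2021 is a Monday, so the first Sunday is February 7 and the fourth is February 28.
Daylight saving runs 8 November 2020 – 28 February 2021; 20 October 2020 is outside that window, so Galeth Zone is on standard time at UTC+07:30.
14:30 local − 7h30m = 07:00 UTC.

07:00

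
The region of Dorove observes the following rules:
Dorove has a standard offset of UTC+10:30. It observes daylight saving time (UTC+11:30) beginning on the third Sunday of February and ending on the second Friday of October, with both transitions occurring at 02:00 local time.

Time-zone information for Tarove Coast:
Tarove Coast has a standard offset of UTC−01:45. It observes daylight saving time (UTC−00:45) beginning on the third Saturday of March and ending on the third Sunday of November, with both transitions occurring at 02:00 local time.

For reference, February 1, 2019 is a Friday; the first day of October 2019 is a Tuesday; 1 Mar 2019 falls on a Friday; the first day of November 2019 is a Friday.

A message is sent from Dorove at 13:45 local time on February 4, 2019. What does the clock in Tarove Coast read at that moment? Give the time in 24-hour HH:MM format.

1 February 2019 is a Friday, so the first Sunday is February 3 and the third is February 17.
1 October 2019 is a Tuesday, so the first Friday is October 4 and the second is October 11.
February 4, 2019 does not fall between 17 February and 11 October, so daylight saving is not in effect and Dorove is at UTC+10:30.
13:45 Dorove − 10h30m = 03:15 UTC.
1 March 2019 is a Friday, so the first Saturday is March 2 and the third is March 16.
1 November 2019 is a Friday, so the first Sunday is November 3 and the third is November 17.
At the standard offset (UTC−01:45), 03:15 UTC − 1h45m = 01:30 Tarove Coast standard time.
The standard-time date in Tarove Coast, February 4, 2019, does not fall between 16 March and 17 November, so daylight saving is not in effect and Tarove Coast is at UTC−01:45.
03:15 UTC − 1h45m = 01:30 Tarove Coast.

01:30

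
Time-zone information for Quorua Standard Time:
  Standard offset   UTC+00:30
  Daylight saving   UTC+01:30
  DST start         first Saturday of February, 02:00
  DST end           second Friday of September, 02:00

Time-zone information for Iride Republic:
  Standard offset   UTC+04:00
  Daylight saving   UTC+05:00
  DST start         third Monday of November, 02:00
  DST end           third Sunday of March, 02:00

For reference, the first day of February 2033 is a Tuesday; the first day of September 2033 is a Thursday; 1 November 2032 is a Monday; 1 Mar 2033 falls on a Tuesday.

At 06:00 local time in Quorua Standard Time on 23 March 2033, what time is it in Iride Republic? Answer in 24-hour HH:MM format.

08:30

1 February 2033 is a Tuesday, so the first Saturday is February 5.
1 September 2033 is a Thursday, so the first Friday is September 2 and the second is September 9.
23 March 2033 lies within the daylight-saving period (5 February – 9 September), so Quorua Standard Time is on daylight time, UTC+01:30.
06:00 Quorua Standard Time − 1h30m = 04:30 UTC.
1 November 2032 is a Monday, so the first Monday is November 1 and the third is November 15.
1 March 2033 is a Tuesday, so the first Sunday is March 6 and the third is March 20.
At the standard offset (UTC+04:00), 04:30 UTC + 4h = 08:30 Iride Republic standard time.
The standard-time date in Iride Republic, 23 March 2033, does not fall between 15 November 2032 and 20 March 2033, so daylight saving is not in effect and Iride Republic is at UTC+04:00.
04:30 UTC + 4h = 08:30 Iride Republic.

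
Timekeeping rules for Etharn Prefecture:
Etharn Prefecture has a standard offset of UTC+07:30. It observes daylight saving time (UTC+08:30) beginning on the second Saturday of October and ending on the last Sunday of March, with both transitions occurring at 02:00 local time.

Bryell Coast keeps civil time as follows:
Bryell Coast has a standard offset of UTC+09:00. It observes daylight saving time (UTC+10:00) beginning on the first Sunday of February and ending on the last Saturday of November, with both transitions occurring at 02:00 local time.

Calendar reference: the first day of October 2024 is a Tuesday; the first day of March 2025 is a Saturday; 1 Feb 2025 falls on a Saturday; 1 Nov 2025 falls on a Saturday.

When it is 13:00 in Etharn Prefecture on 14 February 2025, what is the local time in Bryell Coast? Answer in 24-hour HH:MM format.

14:30

1 October 2024 is a Tuesday, so the first Saturday is October 5 and the second is October 12.
1 March 2025 is a Saturday, so Sundays fall on 2, 9, 16, 23, 30; the last is March 30.
14 February 2025 lies within the daylight-saving period (12 October 2024 – 30 March 2025), so Etharn Prefecture is on daylight time, UTC+08:30.
13:00 Etharn Prefecture − 8h30m = 04:30 UTC.
1 February 2025 is a Saturday, so the first Sunday is February 2.
1 November 2025 is a Saturday, so Saturdays fall on 1, 8, 15, 22, 29; the last is November 29.
At the standard offset (UTC+09:00), 04:30 UTC + 9h = 13:30 Bryell Coast standard time.
Daylight saving runs 2 February – 29 November; the standard-time date in Bryell Coast, 14 February 2025, is inside that window, so Bryell Coast is at UTC+10:00.
04:30 UTC + 10h = 14:30 Bryell Coast.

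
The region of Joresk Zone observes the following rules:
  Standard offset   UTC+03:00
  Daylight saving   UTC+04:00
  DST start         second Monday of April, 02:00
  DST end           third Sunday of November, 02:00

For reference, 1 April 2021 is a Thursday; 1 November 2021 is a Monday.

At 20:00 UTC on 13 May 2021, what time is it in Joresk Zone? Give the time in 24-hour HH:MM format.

00:00

1 April 2021 is a Thursday, so the first Monday is April 5 and the second is April 12.
1 November 2021 is a Monday, so the first Sunday is November 7 and the third is November 21.
At the standard offset (UTC+03:00), 20:00 UTC + 3h = 23:00 Joresk Zone standard time.
The standard-time date in Joresk Zone, 13 May 2021, falls between 12 April and 21 November, so daylight saving is in effect and Joresk Zone is at UTC+04:00.
20:00 UTC + 4h = 00:00 local (rolling into the next day, 14 May 2021).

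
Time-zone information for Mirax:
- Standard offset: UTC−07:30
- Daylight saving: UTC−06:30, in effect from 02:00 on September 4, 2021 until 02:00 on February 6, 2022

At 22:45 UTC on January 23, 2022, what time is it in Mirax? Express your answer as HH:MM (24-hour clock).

16:15

At the standard offset (UTC−07:30), 22:45 UTC − 7h30m = 15:15 Mirax standard time.
The standard-time date in Mirax, January 23, 2022, falls between 4 September 2021 and 6 February 2022, so daylight saving is in effect and Mirax is at UTC−06:30.
22:45 UTC − 6h30m = 16:15 local.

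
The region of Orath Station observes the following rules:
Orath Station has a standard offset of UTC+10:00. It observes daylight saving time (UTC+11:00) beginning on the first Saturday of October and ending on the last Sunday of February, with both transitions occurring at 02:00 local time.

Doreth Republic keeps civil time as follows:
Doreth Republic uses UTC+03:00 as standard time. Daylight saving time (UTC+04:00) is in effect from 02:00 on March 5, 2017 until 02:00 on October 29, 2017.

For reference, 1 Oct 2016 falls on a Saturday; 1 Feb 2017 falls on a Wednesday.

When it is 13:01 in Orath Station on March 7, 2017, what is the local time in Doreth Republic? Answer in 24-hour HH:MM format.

07:01

1 October 2016 is a Saturday, so the first Saturday is October 1.
1 February 2017 is a Wednesday, so Sundays fall on 5, 12, 19, 26; the last is February 26.
March 7, 2017 is outside the daylight-saving period (1 October 2016 – 26 February 2017), so Orath Station is on standard time, UTC+10:00.
13:01 Orath Station − 10h = 03:01 UTC.
At the standard offset (UTC+03:00), 03:01 UTC + 3h = 06:01 Doreth Republic standard time.
The standard-time date in Doreth Republic, March 7, 2017, lies within the daylight-saving period (5 March – 29 October), so Doreth Republic is on daylight time, UTC+04:00.
03:01 UTC + 4h = 07:01 Doreth Republic.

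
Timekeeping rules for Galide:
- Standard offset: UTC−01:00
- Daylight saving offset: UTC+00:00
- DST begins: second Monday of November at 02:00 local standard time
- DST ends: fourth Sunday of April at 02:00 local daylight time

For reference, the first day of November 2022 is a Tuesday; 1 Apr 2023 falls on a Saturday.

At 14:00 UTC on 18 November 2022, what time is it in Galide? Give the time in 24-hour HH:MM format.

1 November 2022 is a Tuesday, so the first Monday is November 7 and the second is November 14.
1 April 2023 is a Saturday, so the first Sunday is April 2 and the fourth is April 23.
At the standard offset (UTC−01:00), 14:00 UTC − 1h = 13:00 Galide standard time.
Daylight saving runs 14 November 2022 – 23 April 2023; the standard-time date in Galide, 18 November 2022, is inside that window, so Galide is at UTC+00:00.
14:00 UTC + 0h = 14:00 local.

14:00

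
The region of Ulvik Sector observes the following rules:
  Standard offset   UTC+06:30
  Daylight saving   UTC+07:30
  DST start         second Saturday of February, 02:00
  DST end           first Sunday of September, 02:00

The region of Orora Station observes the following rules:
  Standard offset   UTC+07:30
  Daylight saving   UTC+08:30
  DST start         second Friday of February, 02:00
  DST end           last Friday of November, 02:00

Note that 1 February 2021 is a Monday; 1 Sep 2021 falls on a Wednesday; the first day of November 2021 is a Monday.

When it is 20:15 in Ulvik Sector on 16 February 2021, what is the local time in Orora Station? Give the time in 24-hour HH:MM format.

21:15

1 February 2021 is a Monday, so the first Saturday is February 6 and the second is February 13.
1 September 2021 is a Wednesday, so the first Sunday is September 5.
16 February 2021 falls between 13 February and 5 September, so daylight saving is in effect and Ulvik Sector is at UTC+07:30.
20:15 Ulvik Sector − 7h30m = 12:45 UTC.
1 February 2021 is a Monday, so the first Friday is February 5 and the second is February 12.
1 November 2021 is a Monday, so Fridays fall on 5, 12, 19, 26; the last is November 26.
At the standard offset (UTC+07:30), 12:45 UTC + 7h30m = 20:15 Orora Station standard time.
Daylight saving runs 12 February – 26 November; the standard-time date in Orora Station, 16 February 2021, is inside that window, so Orora Station is at UTC+08:30.
12:45 UTC + 8h30m = 21:15 Orora Station.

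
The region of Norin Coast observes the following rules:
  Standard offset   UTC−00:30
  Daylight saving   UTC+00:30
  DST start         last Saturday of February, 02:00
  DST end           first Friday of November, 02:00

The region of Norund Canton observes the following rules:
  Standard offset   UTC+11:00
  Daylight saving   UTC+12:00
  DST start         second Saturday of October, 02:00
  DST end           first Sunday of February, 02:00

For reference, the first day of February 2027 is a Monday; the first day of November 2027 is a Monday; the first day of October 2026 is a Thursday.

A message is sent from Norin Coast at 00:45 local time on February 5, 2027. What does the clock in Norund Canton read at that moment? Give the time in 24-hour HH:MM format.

1 February 2027 is a Monday, so Saturdays fall on 6, 13, 20, 27; the last is February 27.
1 November 2027 is a Monday, so the first Friday is November 5.
February 5, 2027 does not fall between 27 February and 5 November, so daylight saving is not in effect and Norin Coast is at UTC−00:30.
00:45 Norin Coast + 0h30m = 01:15 UTC.
1 October 2026 is a Thursday, so the first Saturday is October 3 and the second is October 10.
1 February 2027 is a Monday, so the first Sunday is February 7.
At the standard offset (UTC+11:00), 01:15 UTC + 11h = 12:15 Norund Canton standard time.
The standard-time date in Norund Canton, February 5, 2027, lies within the daylight-saving period (10 October 2026 – 7 February 2027), so Norund Canton is on daylight time, UTC+12:00.
01:15 UTC + 12h = 13:15 Norund Canton.

13:15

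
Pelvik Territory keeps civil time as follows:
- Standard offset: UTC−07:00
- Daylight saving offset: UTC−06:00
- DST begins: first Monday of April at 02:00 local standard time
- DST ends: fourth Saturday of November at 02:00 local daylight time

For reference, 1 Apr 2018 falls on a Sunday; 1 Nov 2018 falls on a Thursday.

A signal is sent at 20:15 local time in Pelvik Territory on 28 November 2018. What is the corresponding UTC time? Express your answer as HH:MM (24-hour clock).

1 April 2018 is a Sunday, so the first Monday is April 2.
1 November 2018 is a Thursday, so the first Saturday is November 3 and the fourth is November 24.
28 November 2018 is outside the daylight-saving period (2 April – 24 November), so Pelvik Territory is on standard time, UTC−07:00.
20:15 local + 7h = 03:15 UTC (rolling into the next day, 29 November 2018).

03:15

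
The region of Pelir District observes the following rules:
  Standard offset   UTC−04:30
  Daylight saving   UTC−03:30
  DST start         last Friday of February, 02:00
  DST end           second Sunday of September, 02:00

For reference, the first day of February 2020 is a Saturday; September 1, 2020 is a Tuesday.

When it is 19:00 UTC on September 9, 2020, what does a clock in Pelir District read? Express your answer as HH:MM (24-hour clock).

15:30

1 February 2020 is a Saturday, so Fridays fall on 7, 14, 21, 28; the last is February 28.
1 September 2020 is a Tuesday, so the first Sunday is September 6 and the second is September 13.
At the standard offset (UTC−04:30), 19:00 UTC − 4h30m = 14:30 Pelir District standard time.
Daylight saving runs 28 February – 13 September; the standard-time date in Pelir District, September 9, 2020, is inside that window, so Pelir District is at UTC−03:30.
19:00 UTC − 3h30m = 15:30 local.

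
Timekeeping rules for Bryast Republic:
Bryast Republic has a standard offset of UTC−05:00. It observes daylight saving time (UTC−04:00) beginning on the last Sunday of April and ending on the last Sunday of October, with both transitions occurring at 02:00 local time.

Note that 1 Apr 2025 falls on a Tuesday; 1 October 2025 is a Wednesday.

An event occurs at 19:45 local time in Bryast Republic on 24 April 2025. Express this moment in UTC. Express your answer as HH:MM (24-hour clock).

1 April 2025 is a Tuesday, so Sundays fall on 6, 13, 20, 27; the last is April 27.
1 October 2025 is a Wednesday, so Sundays fall on 5, 12, 19, 26; the last is October 26.
Daylight saving runs 27 April – 26 October; 24 April 2025 is outside that window, so Bryast Republic is on standard time at UTC−05:00.
19:45 local + 5h = 00:45 UTC (rolling into the next day, 25 April 2025).

00:45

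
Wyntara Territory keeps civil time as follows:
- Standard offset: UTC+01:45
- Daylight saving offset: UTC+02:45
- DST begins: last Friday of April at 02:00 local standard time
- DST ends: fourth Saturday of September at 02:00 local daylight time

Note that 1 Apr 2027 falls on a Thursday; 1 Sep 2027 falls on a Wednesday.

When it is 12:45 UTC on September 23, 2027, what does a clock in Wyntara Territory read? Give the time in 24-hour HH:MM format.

1 April 2027 is a Thursday, so Fridays fall on 2, 9, 16, 23, 30; the last is April 30.
1 September 2027 is a Wednesday, so the first Saturday is September 4 and the fourth is September 25.
At the standard offset (UTC+01:45), 12:45 UTC + 1h45m = 14:30 Wyntara Territory standard time.
Daylight saving runs 30 April – 25 September; the standard-time date in Wyntara Territory, September 23, 2027, is inside that window, so Wyntara Territory is at UTC+02:45.
12:45 UTC + 2h45m = 15:30 local.

15:30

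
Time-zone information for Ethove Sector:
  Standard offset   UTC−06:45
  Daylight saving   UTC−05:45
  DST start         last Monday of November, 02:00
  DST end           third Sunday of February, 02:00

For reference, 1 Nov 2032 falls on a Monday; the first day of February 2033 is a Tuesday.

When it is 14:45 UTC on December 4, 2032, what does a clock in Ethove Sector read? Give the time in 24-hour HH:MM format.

1 November 2032 is a Monday, so Mondays fall on 1, 8, 15, 22, 29; the last is November 29.
1 February 2033 is a Tuesday, so the first Sunday is February 6 and the third is February 20.
At the standard offset (UTC−06:45), 14:45 UTC − 6h45m = 08:00 Ethove Sector standard time.
Daylight saving runs 29 November 2032 – 20 February 2033; the standard-time date in Ethove Sector, December 4, 2032, is inside that window, so Ethove Sector is at UTC−05:45.
14:45 UTC − 5h45m = 09:00 local.

09:00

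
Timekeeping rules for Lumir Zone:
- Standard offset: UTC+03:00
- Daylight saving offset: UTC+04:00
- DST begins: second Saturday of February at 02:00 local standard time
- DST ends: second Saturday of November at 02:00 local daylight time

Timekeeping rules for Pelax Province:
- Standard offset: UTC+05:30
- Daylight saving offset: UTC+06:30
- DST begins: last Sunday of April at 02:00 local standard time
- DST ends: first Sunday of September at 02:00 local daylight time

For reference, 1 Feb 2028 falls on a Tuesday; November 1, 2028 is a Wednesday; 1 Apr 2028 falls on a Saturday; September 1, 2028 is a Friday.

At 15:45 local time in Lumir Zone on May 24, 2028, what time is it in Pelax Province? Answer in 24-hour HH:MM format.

18:15

1 February 2028 is a Tuesday, so the first Saturday is February 5 and the second is February 12.
1 November 2028 is a Wednesday, so the first Saturday is November 4 and the second is November 11.
Daylight saving runs 12 February – 11 November; May 24, 2028 is inside that window, so Lumir Zone is at UTC+04:00.
15:45 Lumir Zone − 4h = 11:45 UTC.
1 April 2028 is a Saturday, so Sundays fall on 2, 9, 16, 23, 30; the last is April 30.
1 September 2028 is a Friday, so the first Sunday is September 3.
At the standard offset (UTC+05:30), 11:45 UTC + 5h30m = 17:15 Pelax Province standard time.
The standard-time date in Pelax Province, May 24, 2028, lies within the daylight-saving period (30 April – 3 September), so Pelax Province is on daylight time, UTC+06:30.
11:45 UTC + 6h30m = 18:15 Pelax Province.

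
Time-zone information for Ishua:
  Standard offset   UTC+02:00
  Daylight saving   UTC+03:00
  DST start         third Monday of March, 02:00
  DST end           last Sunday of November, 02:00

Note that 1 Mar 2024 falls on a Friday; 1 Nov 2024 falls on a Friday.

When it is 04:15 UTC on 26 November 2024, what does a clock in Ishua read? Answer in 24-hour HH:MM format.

1 March 2024 is a Friday, so the first Monday is March 4 and the third is March 18.
1 November 2024 is a Friday, so Sundays fall on 3, 10, 17, 24; the last is November 24.
At the standard offset (UTC+02:00), 04:15 UTC + 2h = 06:15 Ishua standard time.
Daylight saving runs 18 March – 24 November; the standard-time date in Ishua, 26 November 2024, is outside that window, so Ishua is on standard time at UTC+02:00.
04:15 UTC + 2h = 06:15 local.

06:15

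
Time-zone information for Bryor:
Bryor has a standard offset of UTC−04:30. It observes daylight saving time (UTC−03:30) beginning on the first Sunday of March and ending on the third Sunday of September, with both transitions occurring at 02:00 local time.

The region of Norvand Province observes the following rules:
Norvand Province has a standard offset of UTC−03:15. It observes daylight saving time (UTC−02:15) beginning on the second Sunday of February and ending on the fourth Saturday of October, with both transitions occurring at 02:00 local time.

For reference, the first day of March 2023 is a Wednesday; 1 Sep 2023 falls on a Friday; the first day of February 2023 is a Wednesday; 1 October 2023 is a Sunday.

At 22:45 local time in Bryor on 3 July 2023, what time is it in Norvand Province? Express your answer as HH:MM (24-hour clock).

00:00

1 March 2023 is a Wednesday, so the first Sunday is March 5.
1 September 2023 is a Friday, so the first Sunday is September 3 and the third is September 17.
3 July 2023 lies within the daylight-saving period (5 March – 17 September), so Bryor is on daylight time, UTC−03:30.
22:45 Bryor + 3h30m = 02:15 UTC (rolling into the next day, 4 July 2023).
1 February 2023 is a Wednesday, so the first Sunday is February 5 and the second is February 12.
1 October 2023 is a Sunday, so the first Saturday is October 7 and the fourth is October 28.
At the standard offset (UTC−03:15), 02:15 UTC − 3h15m = 23:00 Norvand Province standard time (rolling into the previous day, 3 July 2023).
Daylight saving runs 12 February – 28 October; the standard-time date in Norvand Province, 3 July 2023, is inside that window, so Norvand Province is at UTC−02:15.
02:15 UTC − 2h15m = 00:00 Norvand Province.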